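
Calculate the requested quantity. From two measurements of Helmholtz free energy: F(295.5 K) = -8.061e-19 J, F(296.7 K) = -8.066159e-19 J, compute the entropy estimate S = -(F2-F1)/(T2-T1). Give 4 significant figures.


Step 1: dF = F2 - F1 = -8.066159e-19 - (-8.061e-19) = -5.159e-22 J
Step 2: dT = T2 - T1 = 296.7 - 295.5 = 1.2 K
Step 3: S = -dF/dT = -(-5.159e-22)/1.2 = 4.299e-22 J/K

4.299e-22


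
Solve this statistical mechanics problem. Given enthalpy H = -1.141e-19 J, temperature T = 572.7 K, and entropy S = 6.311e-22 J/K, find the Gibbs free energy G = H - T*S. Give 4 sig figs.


Step 1: T*S = 572.7 * 6.311e-22 = 3.614e-19 J
Step 2: G = H - T*S = -1.141e-19 - 3.614e-19
Step 3: G = -4.755e-19 J

-4.755e-19


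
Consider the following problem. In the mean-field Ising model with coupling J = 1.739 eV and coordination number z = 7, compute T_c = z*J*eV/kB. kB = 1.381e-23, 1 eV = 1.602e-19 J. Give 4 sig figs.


Step 1: z*J = 7*1.739 = 12.17 eV
Step 2: Convert to Joules: 12.17*1.602e-19 = 1.95e-18 J
Step 3: T_c = 1.95e-18 / 1.381e-23 = 1.412e+05 K

1.412e+05


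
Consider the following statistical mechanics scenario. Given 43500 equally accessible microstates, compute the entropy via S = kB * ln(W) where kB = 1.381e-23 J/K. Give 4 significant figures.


Step 1: ln(W) = ln(43500) = 10.68
Step 2: S = kB * ln(W) = 1.381e-23 * 10.68
Step 3: S = 1.475e-22 J/K

1.475e-22


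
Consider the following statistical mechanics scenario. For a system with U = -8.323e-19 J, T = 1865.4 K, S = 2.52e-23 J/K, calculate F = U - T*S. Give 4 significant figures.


Step 1: T*S = 1865.4 * 2.52e-23 = 4.701e-20 J
Step 2: F = U - T*S = -8.323e-19 - 4.701e-20
Step 3: F = -8.793e-19 J

-8.793e-19


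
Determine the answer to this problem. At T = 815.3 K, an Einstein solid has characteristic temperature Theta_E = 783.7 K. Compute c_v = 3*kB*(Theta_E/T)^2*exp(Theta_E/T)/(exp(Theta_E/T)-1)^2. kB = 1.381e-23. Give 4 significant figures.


Step 1: x = Theta_E/T = 783.7/815.3 = 0.9612
Step 2: x^2 = 0.924
Step 3: exp(x) = 2.615
Step 4: c_v = 3*1.381e-23*0.924*2.615/(2.615-1)^2 = 3.838e-23

3.838e-23


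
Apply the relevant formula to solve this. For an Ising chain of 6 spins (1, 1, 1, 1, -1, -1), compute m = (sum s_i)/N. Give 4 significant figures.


Step 1: Count up spins (+1): 4, down spins (-1): 2
Step 2: Total magnetization M = 4 - 2 = 2
Step 3: m = M/N = 2/6 = 0.3333

0.3333


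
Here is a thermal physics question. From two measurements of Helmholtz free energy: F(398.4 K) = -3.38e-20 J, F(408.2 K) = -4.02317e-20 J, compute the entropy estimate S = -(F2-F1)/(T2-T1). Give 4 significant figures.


Step 1: dF = F2 - F1 = -4.02317e-20 - (-3.38e-20) = -6.4317e-21 J
Step 2: dT = T2 - T1 = 408.2 - 398.4 = 9.8 K
Step 3: S = -dF/dT = -(-6.4317e-21)/9.8 = 6.563e-22 J/K

6.563e-22


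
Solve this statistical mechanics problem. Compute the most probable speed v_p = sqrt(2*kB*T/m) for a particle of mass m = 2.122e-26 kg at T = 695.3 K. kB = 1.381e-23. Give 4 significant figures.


Step 1: Numerator = 2*kB*T = 2*1.381e-23*695.3 = 1.92e-20
Step 2: Ratio = 1.92e-20 / 2.122e-26 = 9.05e+05
Step 3: v_p = sqrt(9.05e+05) = 951.3 m/s

951.3


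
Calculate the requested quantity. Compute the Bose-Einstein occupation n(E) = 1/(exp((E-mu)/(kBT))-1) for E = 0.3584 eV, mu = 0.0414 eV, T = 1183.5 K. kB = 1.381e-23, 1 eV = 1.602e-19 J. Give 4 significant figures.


Step 1: (E - mu) = 0.317 eV
Step 2: x = (E-mu)*eV/(kB*T) = 0.317*1.602e-19/(1.381e-23*1183.5) = 3.107
Step 3: exp(x) = 22.36
Step 4: n = 1/(exp(x)-1) = 0.04682

0.04682


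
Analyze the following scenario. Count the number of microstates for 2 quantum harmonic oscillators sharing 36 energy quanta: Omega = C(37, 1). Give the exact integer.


Step 1: Use binomial coefficient C(37, 1)
Step 2: Numerator = 37! / 36!
Step 3: Denominator = 1!
Step 4: Omega = 37

37


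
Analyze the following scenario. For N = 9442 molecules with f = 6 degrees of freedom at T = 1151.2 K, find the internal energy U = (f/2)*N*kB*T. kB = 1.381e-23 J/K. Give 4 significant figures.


Step 1: f/2 = 6/2 = 3.0
Step 2: N*kB*T = 9442*1.381e-23*1151.2 = 1.501e-16
Step 3: U = 3.0 * 1.501e-16 = 4.503e-16 J

4.503e-16


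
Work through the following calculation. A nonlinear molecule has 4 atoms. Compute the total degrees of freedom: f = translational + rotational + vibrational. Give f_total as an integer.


Step 1: Translational DOF = 3
Step 2: Rotational DOF (nonlinear) = 3
Step 3: Vibrational DOF = 3*4 - 6 = 6
Step 4: Total = 3 + 3 + 6 = 12

12


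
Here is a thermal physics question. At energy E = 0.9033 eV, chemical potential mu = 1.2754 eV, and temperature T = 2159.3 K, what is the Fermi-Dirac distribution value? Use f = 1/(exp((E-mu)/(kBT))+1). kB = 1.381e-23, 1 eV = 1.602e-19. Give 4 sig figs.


Step 1: (E - mu) = 0.9033 - 1.2754 = -0.3721 eV
Step 2: Convert: (E-mu)*eV = -5.961e-20 J
Step 3: x = (E-mu)*eV/(kB*T) = -1.999
Step 4: f = 1/(exp(-1.999)+1) = 0.8807

0.8807


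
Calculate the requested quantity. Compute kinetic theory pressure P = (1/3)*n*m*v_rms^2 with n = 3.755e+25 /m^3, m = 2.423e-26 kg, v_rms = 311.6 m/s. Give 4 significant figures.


Step 1: v_rms^2 = 311.6^2 = 9.709e+04
Step 2: n*m = 3.755e+25*2.423e-26 = 0.9098
Step 3: P = (1/3)*0.9098*9.709e+04 = 2.945e+04 Pa

2.945e+04


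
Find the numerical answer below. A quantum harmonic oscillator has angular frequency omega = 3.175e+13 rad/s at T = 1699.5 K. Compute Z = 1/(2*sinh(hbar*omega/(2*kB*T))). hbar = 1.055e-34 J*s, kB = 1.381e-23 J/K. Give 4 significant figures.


Step 1: Compute x = hbar*omega/(kB*T) = 1.055e-34*3.175e+13/(1.381e-23*1699.5) = 0.1427
Step 2: x/2 = 0.07136
Step 3: sinh(x/2) = 0.07142
Step 4: Z = 1/(2*0.07142) = 7.001

7.001


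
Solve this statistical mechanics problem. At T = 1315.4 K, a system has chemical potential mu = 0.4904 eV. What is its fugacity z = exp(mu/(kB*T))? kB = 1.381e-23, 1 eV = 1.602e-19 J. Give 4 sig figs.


Step 1: Convert mu to Joules: 0.4904*1.602e-19 = 7.856e-20 J
Step 2: kB*T = 1.381e-23*1315.4 = 1.817e-20 J
Step 3: mu/(kB*T) = 4.325
Step 4: z = exp(4.325) = 75.55

75.55


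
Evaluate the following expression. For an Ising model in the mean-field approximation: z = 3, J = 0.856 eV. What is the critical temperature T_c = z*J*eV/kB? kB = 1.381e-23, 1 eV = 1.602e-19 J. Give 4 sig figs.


Step 1: z*J = 3*0.856 = 2.568 eV
Step 2: Convert to Joules: 2.568*1.602e-19 = 4.114e-19 J
Step 3: T_c = 4.114e-19 / 1.381e-23 = 2.979e+04 K

2.979e+04


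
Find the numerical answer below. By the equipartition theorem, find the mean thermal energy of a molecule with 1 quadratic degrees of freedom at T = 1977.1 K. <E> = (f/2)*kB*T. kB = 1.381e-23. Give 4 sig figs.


Step 1: f/2 = 1/2 = 0.5
Step 2: kB*T = 1.381e-23 * 1977.1 = 2.73e-20
Step 3: <E> = 0.5 * 2.73e-20 = 1.365e-20 J

1.365e-20


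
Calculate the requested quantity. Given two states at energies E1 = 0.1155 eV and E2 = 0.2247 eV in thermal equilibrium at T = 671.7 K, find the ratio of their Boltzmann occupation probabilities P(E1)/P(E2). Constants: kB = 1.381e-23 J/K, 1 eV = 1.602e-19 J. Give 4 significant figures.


Step 1: Compute energy difference dE = E1 - E2 = 0.1155 - 0.2247 = -0.1092 eV
Step 2: Convert to Joules: dE_J = -0.1092 * 1.602e-19 = -1.749e-20 J
Step 3: Compute exponent = -dE_J / (kB * T) = -(-1.749e-20) / (1.381e-23 * 671.7) = 1.886
Step 4: P(E1)/P(E2) = exp(1.886) = 6.592

6.592


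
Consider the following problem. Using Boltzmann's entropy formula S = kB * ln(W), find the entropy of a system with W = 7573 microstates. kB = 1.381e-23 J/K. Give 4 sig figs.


Step 1: ln(W) = ln(7573) = 8.932
Step 2: S = kB * ln(W) = 1.381e-23 * 8.932
Step 3: S = 1.234e-22 J/K

1.234e-22


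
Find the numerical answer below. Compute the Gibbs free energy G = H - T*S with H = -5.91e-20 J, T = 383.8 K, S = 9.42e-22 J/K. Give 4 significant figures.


Step 1: T*S = 383.8 * 9.42e-22 = 3.615e-19 J
Step 2: G = H - T*S = -5.91e-20 - 3.615e-19
Step 3: G = -4.206e-19 J

-4.206e-19


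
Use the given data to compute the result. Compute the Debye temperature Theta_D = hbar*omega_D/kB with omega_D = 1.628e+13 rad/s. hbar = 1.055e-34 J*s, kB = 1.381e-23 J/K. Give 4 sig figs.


Step 1: hbar*omega_D = 1.055e-34 * 1.628e+13 = 1.718e-21 J
Step 2: Theta_D = 1.718e-21 / 1.381e-23
Step 3: Theta_D = 124.4 K

124.4


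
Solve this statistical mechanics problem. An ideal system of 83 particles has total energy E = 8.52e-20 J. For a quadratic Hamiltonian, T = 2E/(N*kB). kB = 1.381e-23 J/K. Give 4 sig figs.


Step 1: Numerator = 2*E = 2*8.52e-20 = 1.704e-19 J
Step 2: Denominator = N*kB = 83*1.381e-23 = 1.146e-21
Step 3: T = 1.704e-19 / 1.146e-21 = 148.7 K

148.7


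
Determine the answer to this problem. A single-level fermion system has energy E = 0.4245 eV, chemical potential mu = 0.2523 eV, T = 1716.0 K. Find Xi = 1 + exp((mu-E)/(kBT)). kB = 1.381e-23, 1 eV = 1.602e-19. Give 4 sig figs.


Step 1: (mu - E) = 0.2523 - 0.4245 = -0.1722 eV
Step 2: x = (mu-E)*eV/(kB*T) = -0.1722*1.602e-19/(1.381e-23*1716.0) = -1.164
Step 3: exp(x) = 0.3122
Step 4: Xi = 1 + 0.3122 = 1.312

1.312


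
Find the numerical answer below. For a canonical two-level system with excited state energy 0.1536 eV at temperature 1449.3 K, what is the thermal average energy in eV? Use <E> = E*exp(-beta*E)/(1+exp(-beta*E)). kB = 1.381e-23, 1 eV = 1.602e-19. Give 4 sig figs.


Step 1: beta*E = 0.1536*1.602e-19/(1.381e-23*1449.3) = 1.229
Step 2: exp(-beta*E) = 0.2925
Step 3: <E> = 0.1536*0.2925/(1+0.2925) = 0.03476 eV

0.03476


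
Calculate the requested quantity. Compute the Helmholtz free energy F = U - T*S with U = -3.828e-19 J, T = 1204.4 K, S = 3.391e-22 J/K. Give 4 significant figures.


Step 1: T*S = 1204.4 * 3.391e-22 = 4.084e-19 J
Step 2: F = U - T*S = -3.828e-19 - 4.084e-19
Step 3: F = -7.912e-19 J

-7.912e-19


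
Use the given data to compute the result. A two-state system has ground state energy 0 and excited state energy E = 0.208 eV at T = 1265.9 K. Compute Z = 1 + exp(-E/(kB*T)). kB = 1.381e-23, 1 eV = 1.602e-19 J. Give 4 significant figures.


Step 1: Compute beta*E = E*eV/(kB*T) = 0.208*1.602e-19/(1.381e-23*1265.9) = 1.906
Step 2: exp(-beta*E) = exp(-1.906) = 0.1487
Step 3: Z = 1 + 0.1487 = 1.149

1.149


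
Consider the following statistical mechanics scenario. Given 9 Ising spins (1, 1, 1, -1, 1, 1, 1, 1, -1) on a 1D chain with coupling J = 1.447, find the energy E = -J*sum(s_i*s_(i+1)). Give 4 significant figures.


Step 1: Nearest-neighbor products: 1, 1, -1, -1, 1, 1, 1, -1
Step 2: Sum of products = 2
Step 3: E = -1.447 * 2 = -2.894

-2.894


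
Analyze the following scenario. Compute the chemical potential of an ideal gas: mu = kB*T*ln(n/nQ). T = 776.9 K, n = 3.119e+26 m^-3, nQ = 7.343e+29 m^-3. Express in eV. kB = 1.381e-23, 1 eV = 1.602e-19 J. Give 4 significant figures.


Step 1: n/nQ = 3.119e+26/7.343e+29 = 0.0004248
Step 2: ln(n/nQ) = -7.764
Step 3: mu = kB*T*ln(n/nQ) = 1.073e-20*-7.764 = -8.33e-20 J
Step 4: Convert to eV: -8.33e-20/1.602e-19 = -0.52 eV

-0.52


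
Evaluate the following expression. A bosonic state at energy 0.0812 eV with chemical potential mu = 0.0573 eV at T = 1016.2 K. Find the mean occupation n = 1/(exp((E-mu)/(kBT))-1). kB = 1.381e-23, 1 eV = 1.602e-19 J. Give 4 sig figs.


Step 1: (E - mu) = 0.0239 eV
Step 2: x = (E-mu)*eV/(kB*T) = 0.0239*1.602e-19/(1.381e-23*1016.2) = 0.2728
Step 3: exp(x) = 1.314
Step 4: n = 1/(exp(x)-1) = 3.188

3.188


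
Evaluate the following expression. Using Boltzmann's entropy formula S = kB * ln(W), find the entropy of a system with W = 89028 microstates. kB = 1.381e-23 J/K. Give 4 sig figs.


Step 1: ln(W) = ln(89028) = 11.4
Step 2: S = kB * ln(W) = 1.381e-23 * 11.4
Step 3: S = 1.574e-22 J/K

1.574e-22


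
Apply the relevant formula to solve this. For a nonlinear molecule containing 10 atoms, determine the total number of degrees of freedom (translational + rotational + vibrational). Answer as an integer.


Step 1: Translational DOF = 3
Step 2: Rotational DOF (nonlinear) = 3
Step 3: Vibrational DOF = 3*10 - 6 = 24
Step 4: Total = 3 + 3 + 24 = 30

30


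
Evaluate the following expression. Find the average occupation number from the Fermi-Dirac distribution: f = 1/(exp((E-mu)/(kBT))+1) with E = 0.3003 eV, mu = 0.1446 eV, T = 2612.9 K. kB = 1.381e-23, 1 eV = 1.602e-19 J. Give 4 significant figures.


Step 1: (E - mu) = 0.3003 - 0.1446 = 0.1557 eV
Step 2: Convert: (E-mu)*eV = 2.494e-20 J
Step 3: x = (E-mu)*eV/(kB*T) = 0.6912
Step 4: f = 1/(exp(0.6912)+1) = 0.3338

0.3338


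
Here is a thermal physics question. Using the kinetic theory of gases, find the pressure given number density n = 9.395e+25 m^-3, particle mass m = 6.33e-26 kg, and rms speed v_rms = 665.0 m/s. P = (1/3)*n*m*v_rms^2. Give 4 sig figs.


Step 1: v_rms^2 = 665.0^2 = 4.422e+05
Step 2: n*m = 9.395e+25*6.33e-26 = 5.947
Step 3: P = (1/3)*5.947*4.422e+05 = 8.766e+05 Pa

8.766e+05


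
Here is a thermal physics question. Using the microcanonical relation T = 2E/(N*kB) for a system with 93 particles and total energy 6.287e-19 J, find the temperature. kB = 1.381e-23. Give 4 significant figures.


Step 1: Numerator = 2*E = 2*6.287e-19 = 1.257e-18 J
Step 2: Denominator = N*kB = 93*1.381e-23 = 1.284e-21
Step 3: T = 1.257e-18 / 1.284e-21 = 979 K

979


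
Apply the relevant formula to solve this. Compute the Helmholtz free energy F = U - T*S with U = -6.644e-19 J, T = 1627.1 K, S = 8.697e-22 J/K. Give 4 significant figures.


Step 1: T*S = 1627.1 * 8.697e-22 = 1.415e-18 J
Step 2: F = U - T*S = -6.644e-19 - 1.415e-18
Step 3: F = -2.079e-18 J

-2.079e-18


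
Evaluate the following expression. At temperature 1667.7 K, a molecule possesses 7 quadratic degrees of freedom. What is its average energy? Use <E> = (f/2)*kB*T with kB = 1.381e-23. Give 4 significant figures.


Step 1: f/2 = 7/2 = 3.5
Step 2: kB*T = 1.381e-23 * 1667.7 = 2.303e-20
Step 3: <E> = 3.5 * 2.303e-20 = 8.061e-20 J

8.061e-20


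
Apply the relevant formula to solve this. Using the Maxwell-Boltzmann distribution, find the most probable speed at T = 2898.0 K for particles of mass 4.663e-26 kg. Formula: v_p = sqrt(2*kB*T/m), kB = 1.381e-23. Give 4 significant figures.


Step 1: Numerator = 2*kB*T = 2*1.381e-23*2898.0 = 8.004e-20
Step 2: Ratio = 8.004e-20 / 4.663e-26 = 1.717e+06
Step 3: v_p = sqrt(1.717e+06) = 1310 m/s

1310


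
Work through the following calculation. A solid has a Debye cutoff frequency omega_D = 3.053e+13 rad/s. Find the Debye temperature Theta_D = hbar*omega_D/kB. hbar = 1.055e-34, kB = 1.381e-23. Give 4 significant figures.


Step 1: hbar*omega_D = 1.055e-34 * 3.053e+13 = 3.221e-21 J
Step 2: Theta_D = 3.221e-21 / 1.381e-23
Step 3: Theta_D = 233.2 K

233.2


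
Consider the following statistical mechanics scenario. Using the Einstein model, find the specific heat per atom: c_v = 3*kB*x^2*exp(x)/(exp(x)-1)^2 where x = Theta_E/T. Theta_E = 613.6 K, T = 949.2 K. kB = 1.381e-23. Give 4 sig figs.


Step 1: x = Theta_E/T = 613.6/949.2 = 0.6464
Step 2: x^2 = 0.4179
Step 3: exp(x) = 1.909
Step 4: c_v = 3*1.381e-23*0.4179*1.909/(1.909-1)^2 = 4.002e-23

4.002e-23


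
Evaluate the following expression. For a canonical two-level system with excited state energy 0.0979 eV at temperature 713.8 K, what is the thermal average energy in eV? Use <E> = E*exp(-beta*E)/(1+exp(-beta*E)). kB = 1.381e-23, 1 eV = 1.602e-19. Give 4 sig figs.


Step 1: beta*E = 0.0979*1.602e-19/(1.381e-23*713.8) = 1.591
Step 2: exp(-beta*E) = 0.2037
Step 3: <E> = 0.0979*0.2037/(1+0.2037) = 0.01657 eV

0.01657


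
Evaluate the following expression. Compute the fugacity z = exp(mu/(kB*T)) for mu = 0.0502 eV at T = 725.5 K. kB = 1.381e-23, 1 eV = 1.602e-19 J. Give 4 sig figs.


Step 1: Convert mu to Joules: 0.0502*1.602e-19 = 8.042e-21 J
Step 2: kB*T = 1.381e-23*725.5 = 1.002e-20 J
Step 3: mu/(kB*T) = 0.8027
Step 4: z = exp(0.8027) = 2.231

2.231


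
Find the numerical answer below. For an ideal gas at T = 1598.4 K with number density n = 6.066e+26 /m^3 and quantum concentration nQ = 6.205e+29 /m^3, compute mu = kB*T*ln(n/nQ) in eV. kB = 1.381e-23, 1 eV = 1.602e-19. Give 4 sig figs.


Step 1: n/nQ = 6.066e+26/6.205e+29 = 0.0009776
Step 2: ln(n/nQ) = -6.93
Step 3: mu = kB*T*ln(n/nQ) = 2.207e-20*-6.93 = -1.53e-19 J
Step 4: Convert to eV: -1.53e-19/1.602e-19 = -0.9549 eV

-0.9549


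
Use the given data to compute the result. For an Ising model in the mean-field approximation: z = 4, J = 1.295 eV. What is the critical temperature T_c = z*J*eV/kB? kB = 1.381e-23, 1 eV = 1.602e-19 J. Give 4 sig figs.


Step 1: z*J = 4*1.295 = 5.18 eV
Step 2: Convert to Joules: 5.18*1.602e-19 = 8.298e-19 J
Step 3: T_c = 8.298e-19 / 1.381e-23 = 6.009e+04 K

6.009e+04


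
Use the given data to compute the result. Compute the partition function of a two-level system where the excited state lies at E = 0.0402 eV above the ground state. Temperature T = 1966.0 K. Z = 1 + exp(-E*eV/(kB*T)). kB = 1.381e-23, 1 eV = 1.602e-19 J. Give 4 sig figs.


Step 1: Compute beta*E = E*eV/(kB*T) = 0.0402*1.602e-19/(1.381e-23*1966.0) = 0.2372
Step 2: exp(-beta*E) = exp(-0.2372) = 0.7888
Step 3: Z = 1 + 0.7888 = 1.789

1.789


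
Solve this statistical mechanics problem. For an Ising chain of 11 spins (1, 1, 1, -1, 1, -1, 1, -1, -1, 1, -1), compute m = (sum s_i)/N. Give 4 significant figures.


Step 1: Count up spins (+1): 6, down spins (-1): 5
Step 2: Total magnetization M = 6 - 5 = 1
Step 3: m = M/N = 1/11 = 0.09091

0.09091


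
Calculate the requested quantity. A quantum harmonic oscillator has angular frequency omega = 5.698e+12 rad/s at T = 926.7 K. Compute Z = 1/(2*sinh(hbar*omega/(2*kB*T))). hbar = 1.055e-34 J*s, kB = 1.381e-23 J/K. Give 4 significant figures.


Step 1: Compute x = hbar*omega/(kB*T) = 1.055e-34*5.698e+12/(1.381e-23*926.7) = 0.04697
Step 2: x/2 = 0.02349
Step 3: sinh(x/2) = 0.02349
Step 4: Z = 1/(2*0.02349) = 21.29

21.29


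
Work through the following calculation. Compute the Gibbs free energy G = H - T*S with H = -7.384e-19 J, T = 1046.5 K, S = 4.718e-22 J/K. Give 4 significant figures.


Step 1: T*S = 1046.5 * 4.718e-22 = 4.937e-19 J
Step 2: G = H - T*S = -7.384e-19 - 4.937e-19
Step 3: G = -1.232e-18 J

-1.232e-18


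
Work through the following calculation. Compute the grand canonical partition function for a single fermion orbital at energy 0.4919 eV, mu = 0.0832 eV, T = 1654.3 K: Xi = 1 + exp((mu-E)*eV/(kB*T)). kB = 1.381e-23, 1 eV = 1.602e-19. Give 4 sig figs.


Step 1: (mu - E) = 0.0832 - 0.4919 = -0.4087 eV
Step 2: x = (mu-E)*eV/(kB*T) = -0.4087*1.602e-19/(1.381e-23*1654.3) = -2.866
Step 3: exp(x) = 0.05693
Step 4: Xi = 1 + 0.05693 = 1.057

1.057


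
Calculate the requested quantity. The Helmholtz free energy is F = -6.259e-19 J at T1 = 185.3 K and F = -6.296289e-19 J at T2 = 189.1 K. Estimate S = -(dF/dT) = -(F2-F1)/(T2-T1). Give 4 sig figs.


Step 1: dF = F2 - F1 = -6.296289e-19 - (-6.259e-19) = -3.7289e-21 J
Step 2: dT = T2 - T1 = 189.1 - 185.3 = 3.8 K
Step 3: S = -dF/dT = -(-3.7289e-21)/3.8 = 9.813e-22 J/K

9.813e-22


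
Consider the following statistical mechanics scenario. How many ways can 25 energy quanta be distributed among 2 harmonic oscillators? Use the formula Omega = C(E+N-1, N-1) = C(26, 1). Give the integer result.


Step 1: Use binomial coefficient C(26, 1)
Step 2: Numerator = 26! / 25!
Step 3: Denominator = 1!
Step 4: Omega = 26

26


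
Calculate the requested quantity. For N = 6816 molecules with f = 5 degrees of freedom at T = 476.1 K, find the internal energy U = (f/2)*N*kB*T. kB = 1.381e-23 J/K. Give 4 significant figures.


Step 1: f/2 = 5/2 = 2.5
Step 2: N*kB*T = 6816*1.381e-23*476.1 = 4.481e-17
Step 3: U = 2.5 * 4.481e-17 = 1.12e-16 J

1.12e-16


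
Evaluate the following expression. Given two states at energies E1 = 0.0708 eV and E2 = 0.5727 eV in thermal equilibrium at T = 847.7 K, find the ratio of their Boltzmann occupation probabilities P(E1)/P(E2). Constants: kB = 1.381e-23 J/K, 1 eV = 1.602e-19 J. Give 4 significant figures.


Step 1: Compute energy difference dE = E1 - E2 = 0.0708 - 0.5727 = -0.5019 eV
Step 2: Convert to Joules: dE_J = -0.5019 * 1.602e-19 = -8.04e-20 J
Step 3: Compute exponent = -dE_J / (kB * T) = -(-8.04e-20) / (1.381e-23 * 847.7) = 6.868
Step 4: P(E1)/P(E2) = exp(6.868) = 961.2

961.2


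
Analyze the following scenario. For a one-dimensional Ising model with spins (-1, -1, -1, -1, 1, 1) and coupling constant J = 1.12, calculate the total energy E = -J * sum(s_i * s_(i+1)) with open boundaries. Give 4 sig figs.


Step 1: Nearest-neighbor products: 1, 1, 1, -1, 1
Step 2: Sum of products = 3
Step 3: E = -1.12 * 3 = -3.36

-3.36


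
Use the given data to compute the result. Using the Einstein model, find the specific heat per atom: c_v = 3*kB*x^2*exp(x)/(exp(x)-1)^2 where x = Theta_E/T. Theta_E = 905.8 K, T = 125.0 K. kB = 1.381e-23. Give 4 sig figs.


Step 1: x = Theta_E/T = 905.8/125.0 = 7.246
Step 2: x^2 = 52.51
Step 3: exp(x) = 1403
Step 4: c_v = 3*1.381e-23*52.51*1403/(1403-1)^2 = 1.553e-24

1.553e-24


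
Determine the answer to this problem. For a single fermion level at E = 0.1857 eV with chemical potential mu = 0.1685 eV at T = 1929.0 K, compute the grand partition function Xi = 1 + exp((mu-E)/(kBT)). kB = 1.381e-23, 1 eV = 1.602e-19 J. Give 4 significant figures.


Step 1: (mu - E) = 0.1685 - 0.1857 = -0.0172 eV
Step 2: x = (mu-E)*eV/(kB*T) = -0.0172*1.602e-19/(1.381e-23*1929.0) = -0.1034
Step 3: exp(x) = 0.9017
Step 4: Xi = 1 + 0.9017 = 1.902

1.902


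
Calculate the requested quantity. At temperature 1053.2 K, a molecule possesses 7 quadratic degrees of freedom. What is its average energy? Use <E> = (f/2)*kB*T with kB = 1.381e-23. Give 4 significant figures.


Step 1: f/2 = 7/2 = 3.5
Step 2: kB*T = 1.381e-23 * 1053.2 = 1.454e-20
Step 3: <E> = 3.5 * 1.454e-20 = 5.091e-20 J

5.091e-20


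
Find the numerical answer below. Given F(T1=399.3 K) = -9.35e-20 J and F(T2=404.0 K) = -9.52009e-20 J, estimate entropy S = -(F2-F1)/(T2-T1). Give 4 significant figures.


Step 1: dF = F2 - F1 = -9.52009e-20 - (-9.35e-20) = -1.7009e-21 J
Step 2: dT = T2 - T1 = 404.0 - 399.3 = 4.7 K
Step 3: S = -dF/dT = -(-1.7009e-21)/4.7 = 3.619e-22 J/K

3.619e-22


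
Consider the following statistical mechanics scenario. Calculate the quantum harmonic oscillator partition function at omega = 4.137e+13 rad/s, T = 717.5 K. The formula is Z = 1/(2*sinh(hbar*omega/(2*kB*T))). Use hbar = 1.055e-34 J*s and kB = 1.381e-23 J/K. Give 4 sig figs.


Step 1: Compute x = hbar*omega/(kB*T) = 1.055e-34*4.137e+13/(1.381e-23*717.5) = 0.4405
Step 2: x/2 = 0.2202
Step 3: sinh(x/2) = 0.222
Step 4: Z = 1/(2*0.222) = 2.252

2.252


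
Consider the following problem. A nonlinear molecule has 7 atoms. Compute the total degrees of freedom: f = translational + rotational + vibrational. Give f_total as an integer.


Step 1: Translational DOF = 3
Step 2: Rotational DOF (nonlinear) = 3
Step 3: Vibrational DOF = 3*7 - 6 = 15
Step 4: Total = 3 + 3 + 15 = 21

21


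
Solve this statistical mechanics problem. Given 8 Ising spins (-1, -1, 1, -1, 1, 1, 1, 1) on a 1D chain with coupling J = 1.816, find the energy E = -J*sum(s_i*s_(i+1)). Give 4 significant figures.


Step 1: Nearest-neighbor products: 1, -1, -1, -1, 1, 1, 1
Step 2: Sum of products = 1
Step 3: E = -1.816 * 1 = -1.816

-1.816


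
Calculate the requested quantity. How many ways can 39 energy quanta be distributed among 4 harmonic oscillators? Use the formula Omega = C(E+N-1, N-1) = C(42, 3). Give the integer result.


Step 1: Use binomial coefficient C(42, 3)
Step 2: Numerator = 42! / 39!
Step 3: Denominator = 3!
Step 4: Omega = 11480

11480


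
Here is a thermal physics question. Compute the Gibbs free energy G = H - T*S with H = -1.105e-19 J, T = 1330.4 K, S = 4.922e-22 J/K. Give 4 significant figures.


Step 1: T*S = 1330.4 * 4.922e-22 = 6.548e-19 J
Step 2: G = H - T*S = -1.105e-19 - 6.548e-19
Step 3: G = -7.653e-19 J

-7.653e-19


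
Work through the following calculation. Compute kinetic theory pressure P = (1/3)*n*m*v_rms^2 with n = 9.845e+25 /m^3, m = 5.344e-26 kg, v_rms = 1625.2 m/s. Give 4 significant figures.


Step 1: v_rms^2 = 1625.2^2 = 2.641e+06
Step 2: n*m = 9.845e+25*5.344e-26 = 5.261
Step 3: P = (1/3)*5.261*2.641e+06 = 4.632e+06 Pa

4.632e+06


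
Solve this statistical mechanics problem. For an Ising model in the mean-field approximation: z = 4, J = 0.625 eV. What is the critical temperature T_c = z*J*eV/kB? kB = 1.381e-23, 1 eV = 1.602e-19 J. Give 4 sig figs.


Step 1: z*J = 4*0.625 = 2.5 eV
Step 2: Convert to Joules: 2.5*1.602e-19 = 4.005e-19 J
Step 3: T_c = 4.005e-19 / 1.381e-23 = 2.9e+04 K

2.9e+04


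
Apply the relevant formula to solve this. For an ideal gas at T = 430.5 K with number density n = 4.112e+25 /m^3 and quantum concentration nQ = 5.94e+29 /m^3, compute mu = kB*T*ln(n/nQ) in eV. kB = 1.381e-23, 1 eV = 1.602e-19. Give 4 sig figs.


Step 1: n/nQ = 4.112e+25/5.94e+29 = 6.923e-05
Step 2: ln(n/nQ) = -9.578
Step 3: mu = kB*T*ln(n/nQ) = 5.945e-21*-9.578 = -5.694e-20 J
Step 4: Convert to eV: -5.694e-20/1.602e-19 = -0.3555 eV

-0.3555


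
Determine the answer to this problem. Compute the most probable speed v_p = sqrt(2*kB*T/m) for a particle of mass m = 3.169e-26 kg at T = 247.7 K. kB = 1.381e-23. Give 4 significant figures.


Step 1: Numerator = 2*kB*T = 2*1.381e-23*247.7 = 6.841e-21
Step 2: Ratio = 6.841e-21 / 3.169e-26 = 2.159e+05
Step 3: v_p = sqrt(2.159e+05) = 464.6 m/s

464.6


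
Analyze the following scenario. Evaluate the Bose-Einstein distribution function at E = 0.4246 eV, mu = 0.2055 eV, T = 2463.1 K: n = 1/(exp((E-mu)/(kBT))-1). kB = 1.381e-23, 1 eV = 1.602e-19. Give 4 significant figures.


Step 1: (E - mu) = 0.2191 eV
Step 2: x = (E-mu)*eV/(kB*T) = 0.2191*1.602e-19/(1.381e-23*2463.1) = 1.032
Step 3: exp(x) = 2.806
Step 4: n = 1/(exp(x)-1) = 0.5536

0.5536


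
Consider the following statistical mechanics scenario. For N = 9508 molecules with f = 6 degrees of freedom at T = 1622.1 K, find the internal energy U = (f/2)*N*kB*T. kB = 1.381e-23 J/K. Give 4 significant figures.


Step 1: f/2 = 6/2 = 3.0
Step 2: N*kB*T = 9508*1.381e-23*1622.1 = 2.13e-16
Step 3: U = 3.0 * 2.13e-16 = 6.39e-16 J

6.39e-16


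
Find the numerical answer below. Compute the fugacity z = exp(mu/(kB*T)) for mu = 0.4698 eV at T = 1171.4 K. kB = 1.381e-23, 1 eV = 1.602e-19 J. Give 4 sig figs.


Step 1: Convert mu to Joules: 0.4698*1.602e-19 = 7.526e-20 J
Step 2: kB*T = 1.381e-23*1171.4 = 1.618e-20 J
Step 3: mu/(kB*T) = 4.652
Step 4: z = exp(4.652) = 104.8

104.8


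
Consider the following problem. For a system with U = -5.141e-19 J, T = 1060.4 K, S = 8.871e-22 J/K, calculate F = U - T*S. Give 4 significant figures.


Step 1: T*S = 1060.4 * 8.871e-22 = 9.407e-19 J
Step 2: F = U - T*S = -5.141e-19 - 9.407e-19
Step 3: F = -1.455e-18 J

-1.455e-18


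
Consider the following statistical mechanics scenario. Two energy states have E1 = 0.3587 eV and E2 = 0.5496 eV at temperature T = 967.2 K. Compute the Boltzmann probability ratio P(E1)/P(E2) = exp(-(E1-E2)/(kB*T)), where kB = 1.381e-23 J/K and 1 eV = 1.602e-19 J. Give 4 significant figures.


Step 1: Compute energy difference dE = E1 - E2 = 0.3587 - 0.5496 = -0.1909 eV
Step 2: Convert to Joules: dE_J = -0.1909 * 1.602e-19 = -3.058e-20 J
Step 3: Compute exponent = -dE_J / (kB * T) = -(-3.058e-20) / (1.381e-23 * 967.2) = 2.29
Step 4: P(E1)/P(E2) = exp(2.29) = 9.871

9.871


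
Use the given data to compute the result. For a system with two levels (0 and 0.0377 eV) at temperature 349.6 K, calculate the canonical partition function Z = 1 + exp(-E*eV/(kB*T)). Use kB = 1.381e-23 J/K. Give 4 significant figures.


Step 1: Compute beta*E = E*eV/(kB*T) = 0.0377*1.602e-19/(1.381e-23*349.6) = 1.251
Step 2: exp(-beta*E) = exp(-1.251) = 0.2862
Step 3: Z = 1 + 0.2862 = 1.286

1.286


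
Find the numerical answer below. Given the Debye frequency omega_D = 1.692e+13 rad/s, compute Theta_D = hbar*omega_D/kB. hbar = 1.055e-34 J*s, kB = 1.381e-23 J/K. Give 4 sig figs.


Step 1: hbar*omega_D = 1.055e-34 * 1.692e+13 = 1.785e-21 J
Step 2: Theta_D = 1.785e-21 / 1.381e-23
Step 3: Theta_D = 129.3 K

129.3


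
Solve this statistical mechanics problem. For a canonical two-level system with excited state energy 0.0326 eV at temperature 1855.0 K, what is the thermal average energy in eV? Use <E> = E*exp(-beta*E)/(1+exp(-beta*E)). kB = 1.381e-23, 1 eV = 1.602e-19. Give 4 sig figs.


Step 1: beta*E = 0.0326*1.602e-19/(1.381e-23*1855.0) = 0.2039
Step 2: exp(-beta*E) = 0.8156
Step 3: <E> = 0.0326*0.8156/(1+0.8156) = 0.01464 eV

0.01464


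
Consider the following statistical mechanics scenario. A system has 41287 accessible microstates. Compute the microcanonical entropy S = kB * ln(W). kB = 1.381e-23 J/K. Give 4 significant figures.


Step 1: ln(W) = ln(41287) = 10.63
Step 2: S = kB * ln(W) = 1.381e-23 * 10.63
Step 3: S = 1.468e-22 J/K

1.468e-22


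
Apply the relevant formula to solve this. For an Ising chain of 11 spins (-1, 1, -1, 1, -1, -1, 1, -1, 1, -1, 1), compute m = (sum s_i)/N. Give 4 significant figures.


Step 1: Count up spins (+1): 5, down spins (-1): 6
Step 2: Total magnetization M = 5 - 6 = -1
Step 3: m = M/N = -1/11 = -0.09091

-0.09091


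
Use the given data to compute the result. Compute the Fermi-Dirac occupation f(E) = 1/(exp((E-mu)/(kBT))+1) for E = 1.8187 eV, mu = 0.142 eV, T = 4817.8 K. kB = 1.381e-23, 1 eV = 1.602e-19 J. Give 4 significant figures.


Step 1: (E - mu) = 1.8187 - 0.142 = 1.677 eV
Step 2: Convert: (E-mu)*eV = 2.686e-19 J
Step 3: x = (E-mu)*eV/(kB*T) = 4.037
Step 4: f = 1/(exp(4.037)+1) = 0.01734

0.01734


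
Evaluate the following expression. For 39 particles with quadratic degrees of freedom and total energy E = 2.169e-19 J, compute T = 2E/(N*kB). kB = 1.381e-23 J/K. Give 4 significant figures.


Step 1: Numerator = 2*E = 2*2.169e-19 = 4.338e-19 J
Step 2: Denominator = N*kB = 39*1.381e-23 = 5.386e-22
Step 3: T = 4.338e-19 / 5.386e-22 = 805.4 K

805.4


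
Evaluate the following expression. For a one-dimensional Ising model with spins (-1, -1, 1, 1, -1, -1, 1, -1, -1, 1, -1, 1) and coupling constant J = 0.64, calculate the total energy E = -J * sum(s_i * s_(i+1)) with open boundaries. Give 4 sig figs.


Step 1: Nearest-neighbor products: 1, -1, 1, -1, 1, -1, -1, 1, -1, -1, -1
Step 2: Sum of products = -3
Step 3: E = -0.64 * -3 = 1.92

1.92


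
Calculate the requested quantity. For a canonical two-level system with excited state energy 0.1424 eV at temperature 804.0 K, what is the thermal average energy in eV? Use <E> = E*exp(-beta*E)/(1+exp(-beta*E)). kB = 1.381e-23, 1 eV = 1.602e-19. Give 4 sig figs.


Step 1: beta*E = 0.1424*1.602e-19/(1.381e-23*804.0) = 2.055
Step 2: exp(-beta*E) = 0.1281
Step 3: <E> = 0.1424*0.1281/(1+0.1281) = 0.01618 eV

0.01618


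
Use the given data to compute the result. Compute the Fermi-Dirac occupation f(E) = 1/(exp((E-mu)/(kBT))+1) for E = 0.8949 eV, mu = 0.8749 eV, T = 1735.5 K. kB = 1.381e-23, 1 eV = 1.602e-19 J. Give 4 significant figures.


Step 1: (E - mu) = 0.8949 - 0.8749 = 0.02 eV
Step 2: Convert: (E-mu)*eV = 3.204e-21 J
Step 3: x = (E-mu)*eV/(kB*T) = 0.1337
Step 4: f = 1/(exp(0.1337)+1) = 0.4666

0.4666


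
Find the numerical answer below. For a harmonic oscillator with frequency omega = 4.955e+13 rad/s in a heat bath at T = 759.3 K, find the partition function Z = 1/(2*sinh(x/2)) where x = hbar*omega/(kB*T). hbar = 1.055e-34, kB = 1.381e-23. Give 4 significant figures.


Step 1: Compute x = hbar*omega/(kB*T) = 1.055e-34*4.955e+13/(1.381e-23*759.3) = 0.4985
Step 2: x/2 = 0.2493
Step 3: sinh(x/2) = 0.2519
Step 4: Z = 1/(2*0.2519) = 1.985

1.985


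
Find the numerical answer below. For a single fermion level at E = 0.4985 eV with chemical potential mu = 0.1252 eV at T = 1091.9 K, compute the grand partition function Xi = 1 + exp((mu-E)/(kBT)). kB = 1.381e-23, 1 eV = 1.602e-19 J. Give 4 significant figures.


Step 1: (mu - E) = 0.1252 - 0.4985 = -0.3733 eV
Step 2: x = (mu-E)*eV/(kB*T) = -0.3733*1.602e-19/(1.381e-23*1091.9) = -3.966
Step 3: exp(x) = 0.01895
Step 4: Xi = 1 + 0.01895 = 1.019

1.019


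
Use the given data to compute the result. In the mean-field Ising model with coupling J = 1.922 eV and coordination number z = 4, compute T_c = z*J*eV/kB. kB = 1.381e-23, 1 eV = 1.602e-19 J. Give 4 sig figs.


Step 1: z*J = 4*1.922 = 7.688 eV
Step 2: Convert to Joules: 7.688*1.602e-19 = 1.232e-18 J
Step 3: T_c = 1.232e-18 / 1.381e-23 = 8.918e+04 K

8.918e+04


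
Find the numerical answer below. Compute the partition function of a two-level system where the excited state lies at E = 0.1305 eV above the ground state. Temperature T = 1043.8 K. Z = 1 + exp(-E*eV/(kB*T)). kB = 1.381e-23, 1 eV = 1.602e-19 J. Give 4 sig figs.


Step 1: Compute beta*E = E*eV/(kB*T) = 0.1305*1.602e-19/(1.381e-23*1043.8) = 1.45
Step 2: exp(-beta*E) = exp(-1.45) = 0.2345
Step 3: Z = 1 + 0.2345 = 1.234

1.234


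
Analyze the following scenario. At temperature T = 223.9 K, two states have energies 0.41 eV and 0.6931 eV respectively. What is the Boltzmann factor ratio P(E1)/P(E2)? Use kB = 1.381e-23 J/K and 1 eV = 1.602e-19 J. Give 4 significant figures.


Step 1: Compute energy difference dE = E1 - E2 = 0.41 - 0.6931 = -0.2831 eV
Step 2: Convert to Joules: dE_J = -0.2831 * 1.602e-19 = -4.535e-20 J
Step 3: Compute exponent = -dE_J / (kB * T) = -(-4.535e-20) / (1.381e-23 * 223.9) = 14.67
Step 4: P(E1)/P(E2) = exp(14.67) = 2.344e+06

2.344e+06


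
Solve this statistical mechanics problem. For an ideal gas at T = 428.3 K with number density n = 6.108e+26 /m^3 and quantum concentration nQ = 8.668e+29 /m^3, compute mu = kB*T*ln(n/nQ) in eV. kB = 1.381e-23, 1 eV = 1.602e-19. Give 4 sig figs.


Step 1: n/nQ = 6.108e+26/8.668e+29 = 0.0007047
Step 2: ln(n/nQ) = -7.258
Step 3: mu = kB*T*ln(n/nQ) = 5.915e-21*-7.258 = -4.293e-20 J
Step 4: Convert to eV: -4.293e-20/1.602e-19 = -0.268 eV

-0.268


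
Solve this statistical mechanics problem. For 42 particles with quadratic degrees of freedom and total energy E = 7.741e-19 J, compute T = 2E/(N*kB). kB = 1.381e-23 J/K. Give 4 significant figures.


Step 1: Numerator = 2*E = 2*7.741e-19 = 1.548e-18 J
Step 2: Denominator = N*kB = 42*1.381e-23 = 5.8e-22
Step 3: T = 1.548e-18 / 5.8e-22 = 2669 K

2669


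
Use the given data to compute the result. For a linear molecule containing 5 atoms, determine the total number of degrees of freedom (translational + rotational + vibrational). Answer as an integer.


Step 1: Translational DOF = 3
Step 2: Rotational DOF (linear) = 2
Step 3: Vibrational DOF = 3*5 - 5 = 10
Step 4: Total = 3 + 2 + 10 = 15

15


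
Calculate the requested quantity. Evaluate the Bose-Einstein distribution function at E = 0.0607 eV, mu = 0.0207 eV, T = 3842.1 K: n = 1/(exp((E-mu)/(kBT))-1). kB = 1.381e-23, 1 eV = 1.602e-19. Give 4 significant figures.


Step 1: (E - mu) = 0.04 eV
Step 2: x = (E-mu)*eV/(kB*T) = 0.04*1.602e-19/(1.381e-23*3842.1) = 0.1208
Step 3: exp(x) = 1.128
Step 4: n = 1/(exp(x)-1) = 7.79

7.79


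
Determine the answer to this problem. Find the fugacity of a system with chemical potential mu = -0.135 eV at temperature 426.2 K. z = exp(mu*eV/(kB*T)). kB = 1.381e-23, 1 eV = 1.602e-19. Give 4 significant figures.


Step 1: Convert mu to Joules: -0.135*1.602e-19 = -2.163e-20 J
Step 2: kB*T = 1.381e-23*426.2 = 5.886e-21 J
Step 3: mu/(kB*T) = -3.674
Step 4: z = exp(-3.674) = 0.02536

0.02536


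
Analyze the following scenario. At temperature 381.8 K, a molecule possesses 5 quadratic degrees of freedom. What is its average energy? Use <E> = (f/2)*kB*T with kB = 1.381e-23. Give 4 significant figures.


Step 1: f/2 = 5/2 = 2.5
Step 2: kB*T = 1.381e-23 * 381.8 = 5.273e-21
Step 3: <E> = 2.5 * 5.273e-21 = 1.318e-20 J

1.318e-20


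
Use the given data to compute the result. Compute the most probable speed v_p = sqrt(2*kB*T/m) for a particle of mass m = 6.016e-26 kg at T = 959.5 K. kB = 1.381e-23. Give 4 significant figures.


Step 1: Numerator = 2*kB*T = 2*1.381e-23*959.5 = 2.65e-20
Step 2: Ratio = 2.65e-20 / 6.016e-26 = 4.405e+05
Step 3: v_p = sqrt(4.405e+05) = 663.7 m/s

663.7


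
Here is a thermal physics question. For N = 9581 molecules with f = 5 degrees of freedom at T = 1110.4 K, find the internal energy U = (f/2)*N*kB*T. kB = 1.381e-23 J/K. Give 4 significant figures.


Step 1: f/2 = 5/2 = 2.5
Step 2: N*kB*T = 9581*1.381e-23*1110.4 = 1.469e-16
Step 3: U = 2.5 * 1.469e-16 = 3.673e-16 J

3.673e-16


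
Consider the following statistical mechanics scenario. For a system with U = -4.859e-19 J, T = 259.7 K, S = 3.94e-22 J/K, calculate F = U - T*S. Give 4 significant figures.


Step 1: T*S = 259.7 * 3.94e-22 = 1.023e-19 J
Step 2: F = U - T*S = -4.859e-19 - 1.023e-19
Step 3: F = -5.882e-19 J

-5.882e-19


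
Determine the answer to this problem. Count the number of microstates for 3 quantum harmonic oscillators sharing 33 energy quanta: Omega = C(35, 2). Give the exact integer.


Step 1: Use binomial coefficient C(35, 2)
Step 2: Numerator = 35! / 33!
Step 3: Denominator = 2!
Step 4: Omega = 595

595


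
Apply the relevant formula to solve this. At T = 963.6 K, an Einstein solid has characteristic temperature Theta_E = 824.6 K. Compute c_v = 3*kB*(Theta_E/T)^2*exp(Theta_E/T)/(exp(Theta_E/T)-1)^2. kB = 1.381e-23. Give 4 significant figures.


Step 1: x = Theta_E/T = 824.6/963.6 = 0.8557
Step 2: x^2 = 0.7323
Step 3: exp(x) = 2.353
Step 4: c_v = 3*1.381e-23*0.7323*2.353/(2.353-1)^2 = 3.899e-23

3.899e-23


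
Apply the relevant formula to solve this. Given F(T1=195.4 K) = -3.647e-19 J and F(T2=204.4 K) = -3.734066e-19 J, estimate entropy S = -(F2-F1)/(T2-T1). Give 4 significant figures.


Step 1: dF = F2 - F1 = -3.734066e-19 - (-3.647e-19) = -8.7066e-21 J
Step 2: dT = T2 - T1 = 204.4 - 195.4 = 9 K
Step 3: S = -dF/dT = -(-8.7066e-21)/9 = 9.674e-22 J/K

9.674e-22


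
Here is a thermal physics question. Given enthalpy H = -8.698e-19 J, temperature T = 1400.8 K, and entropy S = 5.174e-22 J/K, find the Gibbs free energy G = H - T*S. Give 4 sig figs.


Step 1: T*S = 1400.8 * 5.174e-22 = 7.248e-19 J
Step 2: G = H - T*S = -8.698e-19 - 7.248e-19
Step 3: G = -1.595e-18 J

-1.595e-18


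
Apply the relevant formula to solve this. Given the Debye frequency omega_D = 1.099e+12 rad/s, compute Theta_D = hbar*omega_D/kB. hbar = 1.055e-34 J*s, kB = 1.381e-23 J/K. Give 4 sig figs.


Step 1: hbar*omega_D = 1.055e-34 * 1.099e+12 = 1.159e-22 J
Step 2: Theta_D = 1.159e-22 / 1.381e-23
Step 3: Theta_D = 8.396 K

8.396


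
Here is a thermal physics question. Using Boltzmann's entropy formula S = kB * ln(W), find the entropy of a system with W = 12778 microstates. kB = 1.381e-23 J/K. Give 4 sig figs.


Step 1: ln(W) = ln(12778) = 9.455
Step 2: S = kB * ln(W) = 1.381e-23 * 9.455
Step 3: S = 1.306e-22 J/K

1.306e-22


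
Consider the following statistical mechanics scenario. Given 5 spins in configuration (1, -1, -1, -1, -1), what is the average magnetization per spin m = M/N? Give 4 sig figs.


Step 1: Count up spins (+1): 1, down spins (-1): 4
Step 2: Total magnetization M = 1 - 4 = -3
Step 3: m = M/N = -3/5 = -0.6

-0.6


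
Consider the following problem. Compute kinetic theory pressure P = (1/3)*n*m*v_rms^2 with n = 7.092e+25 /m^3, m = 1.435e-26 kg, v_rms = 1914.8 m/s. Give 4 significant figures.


Step 1: v_rms^2 = 1914.8^2 = 3.666e+06
Step 2: n*m = 7.092e+25*1.435e-26 = 1.018
Step 3: P = (1/3)*1.018*3.666e+06 = 1.244e+06 Pa

1.244e+06


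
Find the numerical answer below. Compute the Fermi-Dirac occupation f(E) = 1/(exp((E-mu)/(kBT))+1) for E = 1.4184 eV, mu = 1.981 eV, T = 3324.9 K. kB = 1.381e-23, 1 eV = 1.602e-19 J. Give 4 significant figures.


Step 1: (E - mu) = 1.4184 - 1.981 = -0.5626 eV
Step 2: Convert: (E-mu)*eV = -9.013e-20 J
Step 3: x = (E-mu)*eV/(kB*T) = -1.963
Step 4: f = 1/(exp(-1.963)+1) = 0.8768

0.8768


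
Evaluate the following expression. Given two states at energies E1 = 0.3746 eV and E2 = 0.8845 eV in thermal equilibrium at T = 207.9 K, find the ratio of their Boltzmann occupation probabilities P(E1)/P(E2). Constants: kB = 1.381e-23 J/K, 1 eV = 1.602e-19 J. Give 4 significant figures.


Step 1: Compute energy difference dE = E1 - E2 = 0.3746 - 0.8845 = -0.5099 eV
Step 2: Convert to Joules: dE_J = -0.5099 * 1.602e-19 = -8.169e-20 J
Step 3: Compute exponent = -dE_J / (kB * T) = -(-8.169e-20) / (1.381e-23 * 207.9) = 28.45
Step 4: P(E1)/P(E2) = exp(28.45) = 2.271e+12

2.271e+12
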